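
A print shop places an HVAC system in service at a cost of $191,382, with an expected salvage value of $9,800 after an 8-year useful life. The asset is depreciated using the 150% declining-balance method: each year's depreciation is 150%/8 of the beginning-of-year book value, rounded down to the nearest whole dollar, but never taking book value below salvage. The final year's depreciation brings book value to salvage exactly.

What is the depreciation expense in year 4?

$19,247

Depreciable base = $191,382 − $9,800 = $181,582.
Year 1: ⌊$191,382 × 150%/8⌋ = $35,884. Book value $155,498.
Year 2: ⌊$155,498 × 150%/8⌋ = $29,155. Book value $126,343.
Year 3: ⌊$126,343 × 150%/8⌋ = $23,689. Book value $102,654.
Year 4: ⌊$102,654 × 150%/8⌋ = $19,247. Book value $83,407.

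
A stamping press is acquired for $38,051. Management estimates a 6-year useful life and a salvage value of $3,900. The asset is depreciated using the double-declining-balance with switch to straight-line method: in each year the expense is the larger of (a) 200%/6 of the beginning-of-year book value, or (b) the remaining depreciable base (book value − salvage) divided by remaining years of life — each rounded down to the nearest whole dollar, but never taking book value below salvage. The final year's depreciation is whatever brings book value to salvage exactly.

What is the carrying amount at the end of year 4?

$7,517

Depreciable base = $38,051 − $3,900 = $34,151.
Year 1: DB = ⌊$38,051 × 200%/6⌋ = $12,683; SL = ⌊$34,151/6⌋ = $5,691 → take DB $12,683. Book value $25,368.
Year 2: DB = ⌊$25,368 × 200%/6⌋ = $8,456; SL = ⌊$21,468/5⌋ = $4,293 → take DB $8,456. Book value $16,912.
Year 3: DB = ⌊$16,912 × 200%/6⌋ = $5,637; SL = ⌊$13,012/4⌋ = $3,253 → take DB $5,637. Book value $11,275.
Year 4: DB = ⌊$11,275 × 200%/6⌋ = $3,758; SL = ⌊$7,375/3⌋ = $2,458 → take DB $3,758. Book value $7,517.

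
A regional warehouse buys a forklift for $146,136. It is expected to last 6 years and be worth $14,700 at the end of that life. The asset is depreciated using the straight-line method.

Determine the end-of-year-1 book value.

$124,230

Depreciable base = $146,136 − $14,700 = $131,436.
Annual expense = $131,436 / 6 = $21,906.
End of year 1: book value $124,230.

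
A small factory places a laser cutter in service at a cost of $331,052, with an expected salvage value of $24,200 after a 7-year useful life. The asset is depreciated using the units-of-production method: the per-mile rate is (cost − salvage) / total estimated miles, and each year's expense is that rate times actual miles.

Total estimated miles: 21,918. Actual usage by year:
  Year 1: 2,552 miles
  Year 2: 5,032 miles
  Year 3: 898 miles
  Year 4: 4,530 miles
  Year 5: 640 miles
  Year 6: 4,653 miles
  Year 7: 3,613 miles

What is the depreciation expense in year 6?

$65,142

Depreciable base = $331,052 − $24,200 = $306,852.
Rate = $306,852 / 21,918 miles = $14 per mile.
Year 1: 2,552 × $14 = $35,728. Book value $295,324.
Year 2: 5,032 × $14 = $70,448. Book value $224,876.
Year 3: 898 × $14 = $12,572. Book value $212,304.
Year 4: 4,530 × $14 = $63,420. Book value $148,884.
Year 5: 640 × $14 = $8,960. Book value $139,924.
Year 6: 4,653 × $14 = $65,142. Book value $74,782.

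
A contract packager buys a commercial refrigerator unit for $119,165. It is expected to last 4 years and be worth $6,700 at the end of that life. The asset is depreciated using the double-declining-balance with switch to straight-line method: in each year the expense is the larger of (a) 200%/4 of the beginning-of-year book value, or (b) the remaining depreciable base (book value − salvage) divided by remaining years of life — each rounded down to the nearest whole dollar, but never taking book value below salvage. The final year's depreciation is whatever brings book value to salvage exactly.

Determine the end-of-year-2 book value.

Depreciable base = $119,165 − $6,700 = $112,465.
Year 1: DB = ⌊$119,165 × 200%/4⌋ = $59,582; SL = ⌊$112,465/4⌋ = $28,116 → take DB $59,582. Book value $59,583.
Year 2: DB = ⌊$59,583 × 200%/4⌋ = $29,791; SL = ⌊$52,883/3⌋ = $17,627 → take DB $29,791. Book value $29,792.

$29,792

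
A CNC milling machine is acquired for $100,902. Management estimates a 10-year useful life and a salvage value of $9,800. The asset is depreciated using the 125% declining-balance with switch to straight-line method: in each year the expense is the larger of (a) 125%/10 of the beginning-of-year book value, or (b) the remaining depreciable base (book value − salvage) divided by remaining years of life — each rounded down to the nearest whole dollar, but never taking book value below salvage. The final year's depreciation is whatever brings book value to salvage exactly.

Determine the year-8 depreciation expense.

Depreciable base = $100,902 − $9,800 = $91,102.
Year 1: DB = ⌊$100,902 × 125%/10⌋ = $12,612; SL = ⌊$91,102/10⌋ = $9,110 → take DB $12,612. Book value $88,290.
Year 2: DB = ⌊$88,290 × 125%/10⌋ = $11,036; SL = ⌊$78,490/9⌋ = $8,721 → take DB $11,036. Book value $77,254.
Year 3: DB = ⌊$77,254 × 125%/10⌋ = $9,656; SL = ⌊$67,454/8⌋ = $8,431 → take DB $9,656. Book value $67,598.
Year 4: DB = ⌊$67,598 × 125%/10⌋ = $8,449; SL = ⌊$57,798/7⌋ = $8,256 → take DB $8,449. Book value $59,149.
Year 5: DB = ⌊$59,149 × 125%/10⌋ = $7,393; SL = ⌊$49,349/6⌋ = $8,224 → take SL $8,224. Book value $50,925.
Year 6: DB = ⌊$50,925 × 125%/10⌋ = $6,365; SL = ⌊$41,125/5⌋ = $8,225 → take SL $8,225. Book value $42,700.
Year 7: DB = ⌊$42,700 × 125%/10⌋ = $5,337; SL = ⌊$32,900/4⌋ = $8,225 → take SL $8,225. Book value $34,475.
Year 8: DB = ⌊$34,475 × 125%/10⌋ = $4,309; SL = ⌊$24,675/3⌋ = $8,225 → take SL $8,225. Book value $26,250.

$8,225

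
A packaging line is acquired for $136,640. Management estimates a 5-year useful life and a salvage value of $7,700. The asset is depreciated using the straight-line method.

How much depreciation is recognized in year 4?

Depreciable base = $136,640 − $7,700 = $128,940.
Annual expense = $128,940 / 5 = $25,788.

$25,788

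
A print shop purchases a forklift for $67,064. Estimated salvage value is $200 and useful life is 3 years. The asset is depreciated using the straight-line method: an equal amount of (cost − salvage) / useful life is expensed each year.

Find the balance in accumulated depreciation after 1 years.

Depreciable base = $67,064 − $200 = $66,864.
Annual expense = $66,864 / 3 = $22,288.
End of year 1: book value $44,776.
Accumulated through year 1 = $67,064 − $44,776 = $22,288.

$22,288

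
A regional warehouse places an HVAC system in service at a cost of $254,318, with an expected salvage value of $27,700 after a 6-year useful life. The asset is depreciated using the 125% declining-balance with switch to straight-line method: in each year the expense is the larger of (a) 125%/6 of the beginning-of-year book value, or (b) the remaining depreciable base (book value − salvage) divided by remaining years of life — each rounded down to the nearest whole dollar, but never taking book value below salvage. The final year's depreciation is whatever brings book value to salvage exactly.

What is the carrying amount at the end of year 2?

$159,391

Depreciable base = $254,318 − $27,700 = $226,618.
Year 1: DB = ⌊$254,318 × 125%/6⌋ = $52,982; SL = ⌊$226,618/6⌋ = $37,769 → take DB $52,982. Book value $201,336.
Year 2: DB = ⌊$201,336 × 125%/6⌋ = $41,945; SL = ⌊$173,636/5⌋ = $34,727 → take DB $41,945. Book value $159,391.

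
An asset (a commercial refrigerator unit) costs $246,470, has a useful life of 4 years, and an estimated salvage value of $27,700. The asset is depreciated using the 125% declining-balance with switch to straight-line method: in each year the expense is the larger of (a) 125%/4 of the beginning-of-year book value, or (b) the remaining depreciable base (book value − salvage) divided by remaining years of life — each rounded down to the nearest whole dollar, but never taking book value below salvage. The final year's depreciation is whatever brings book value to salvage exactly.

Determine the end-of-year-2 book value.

Depreciable base = $246,470 − $27,700 = $218,770.
Year 1: DB = ⌊$246,470 × 125%/4⌋ = $77,021; SL = ⌊$218,770/4⌋ = $54,692 → take DB $77,021. Book value $169,449.
Year 2: DB = ⌊$169,449 × 125%/4⌋ = $52,952; SL = ⌊$141,749/3⌋ = $47,249 → take DB $52,952. Book value $116,497.

$116,497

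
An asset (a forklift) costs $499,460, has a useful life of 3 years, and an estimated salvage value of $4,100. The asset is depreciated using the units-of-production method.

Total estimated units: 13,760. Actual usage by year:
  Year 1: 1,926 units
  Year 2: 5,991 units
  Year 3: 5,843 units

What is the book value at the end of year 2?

Depreciable base = $499,460 − $4,100 = $495,360.
Rate = $495,360 / 13,760 units = $36 per unit.
Year 1: 1,926 × $36 = $69,336. Book value $430,124.
Year 2: 5,991 × $36 = $215,676. Book value $214,448.

$214,448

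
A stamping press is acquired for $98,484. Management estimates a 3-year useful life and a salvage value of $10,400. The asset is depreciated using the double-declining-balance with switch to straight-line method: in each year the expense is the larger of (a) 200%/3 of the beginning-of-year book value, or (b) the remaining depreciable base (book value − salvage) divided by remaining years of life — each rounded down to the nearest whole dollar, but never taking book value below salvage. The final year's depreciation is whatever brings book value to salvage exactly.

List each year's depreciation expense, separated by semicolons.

Depreciable base = $98,484 − $10,400 = $88,084.
Year 1: DB = ⌊$98,484 × 200%/3⌋ = $65,656; SL = ⌊$88,084/3⌋ = $29,361 → take DB $65,656. Book value $32,828.
Year 2: DB = ⌊$32,828 × 200%/3⌋ = $21,885; SL = ⌊$22,428/2⌋ = $11,214 → take DB $21,885. Book value $10,943.
Year 3 (final): $10,943 − $10,400 = $543. Book value $10,400.

$65,656; $21,885; $543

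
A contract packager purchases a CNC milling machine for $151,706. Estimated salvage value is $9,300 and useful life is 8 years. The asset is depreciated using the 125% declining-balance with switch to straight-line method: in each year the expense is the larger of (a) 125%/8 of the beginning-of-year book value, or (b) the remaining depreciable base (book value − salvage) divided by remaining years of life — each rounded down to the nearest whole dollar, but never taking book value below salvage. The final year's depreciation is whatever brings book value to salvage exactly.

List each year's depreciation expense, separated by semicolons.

$23,704; $20,000; $16,875; $16,365; $16,365; $16,365; $16,366; $16,366

Depreciable base = $151,706 − $9,300 = $142,406.
Year 1: DB = ⌊$151,706 × 125%/8⌋ = $23,704; SL = ⌊$142,406/8⌋ = $17,800 → take DB $23,704. Book value $128,002.
Year 2: DB = ⌊$128,002 × 125%/8⌋ = $20,000; SL = ⌊$118,702/7⌋ = $16,957 → take DB $20,000. Book value $108,002.
Year 3: DB = ⌊$108,002 × 125%/8⌋ = $16,875; SL = ⌊$98,702/6⌋ = $16,450 → take DB $16,875. Book value $91,127.
Year 4: DB = ⌊$91,127 × 125%/8⌋ = $14,238; SL = ⌊$81,827/5⌋ = $16,365 → take SL $16,365. Book value $74,762.
Year 5: DB = ⌊$74,762 × 125%/8⌋ = $11,681; SL = ⌊$65,462/4⌋ = $16,365 → take SL $16,365. Book value $58,397.
Year 6: DB = ⌊$58,397 × 125%/8⌋ = $9,124; SL = ⌊$49,097/3⌋ = $16,365 → take SL $16,365. Book value $42,032.
Year 7: DB = ⌊$42,032 × 125%/8⌋ = $6,567; SL = ⌊$32,732/2⌋ = $16,366 → take SL $16,366. Book value $25,666.
Year 8 (final): $25,666 − $9,300 = $16,366. Book value $9,300.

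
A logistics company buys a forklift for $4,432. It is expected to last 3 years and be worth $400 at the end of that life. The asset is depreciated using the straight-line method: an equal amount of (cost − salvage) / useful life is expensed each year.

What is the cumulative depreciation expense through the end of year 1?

$1,344

Depreciable base = $4,432 − $400 = $4,032.
Annual expense = $4,032 / 3 = $1,344.
End of year 1: book value $3,088.
Accumulated through year 1 = $4,432 − $3,088 = $1,344.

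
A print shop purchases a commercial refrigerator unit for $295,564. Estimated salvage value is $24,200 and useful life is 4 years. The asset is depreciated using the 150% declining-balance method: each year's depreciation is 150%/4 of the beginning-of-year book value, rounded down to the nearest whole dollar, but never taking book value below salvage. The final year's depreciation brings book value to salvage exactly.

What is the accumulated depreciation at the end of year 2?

Depreciable base = $295,564 − $24,200 = $271,364.
Year 1: ⌊$295,564 × 150%/4⌋ = $110,836. Book value $184,728.
Year 2: ⌊$184,728 × 150%/4⌋ = $69,273. Book value $115,455.
Accumulated through year 2 = $295,564 − $115,455 = $180,109.

$180,109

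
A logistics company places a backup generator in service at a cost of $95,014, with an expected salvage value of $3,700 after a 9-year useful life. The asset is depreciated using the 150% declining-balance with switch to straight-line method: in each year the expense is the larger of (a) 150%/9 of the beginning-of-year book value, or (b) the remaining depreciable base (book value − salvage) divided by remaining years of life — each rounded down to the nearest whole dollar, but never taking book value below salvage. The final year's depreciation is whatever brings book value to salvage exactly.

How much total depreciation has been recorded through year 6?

$66,040

Depreciable base = $95,014 − $3,700 = $91,314.
Year 1: DB = ⌊$95,014 × 150%/9⌋ = $15,835; SL = ⌊$91,314/9⌋ = $10,146 → take DB $15,835. Book value $79,179.
Year 2: DB = ⌊$79,179 × 150%/9⌋ = $13,196; SL = ⌊$75,479/8⌋ = $9,434 → take DB $13,196. Book value $65,983.
Year 3: DB = ⌊$65,983 × 150%/9⌋ = $10,997; SL = ⌊$62,283/7⌋ = $8,897 → take DB $10,997. Book value $54,986.
Year 4: DB = ⌊$54,986 × 150%/9⌋ = $9,164; SL = ⌊$51,286/6⌋ = $8,547 → take DB $9,164. Book value $45,822.
Year 5: DB = ⌊$45,822 × 150%/9⌋ = $7,637; SL = ⌊$42,122/5⌋ = $8,424 → take SL $8,424. Book value $37,398.
Year 6: DB = ⌊$37,398 × 150%/9⌋ = $6,233; SL = ⌊$33,698/4⌋ = $8,424 → take SL $8,424. Book value $28,974.
Accumulated through year 6 = $95,014 − $28,974 = $66,040.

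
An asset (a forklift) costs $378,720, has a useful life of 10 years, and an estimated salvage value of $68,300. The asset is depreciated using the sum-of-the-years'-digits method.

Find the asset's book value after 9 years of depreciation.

$73,944

Depreciable base = $378,720 − $68,300 = $310,420.
Sum of the years' digits = 10+9+8+7+6+5+4+3+2+1 = 55.
Year 1: $310,420 × 10/55 = $56,440. Book value $322,280.
Year 2: $310,420 × 9/55 = $50,796. Book value $271,484.
Year 3: $310,420 × 8/55 = $45,152. Book value $226,332.
Year 4: $310,420 × 7/55 = $39,508. Book value $186,824.
Year 5: $310,420 × 6/55 = $33,864. Book value $152,960.
Year 6: $310,420 × 5/55 = $28,220. Book value $124,740.
Year 7: $310,420 × 4/55 = $22,576. Book value $102,164.
Year 8: $310,420 × 3/55 = $16,932. Book value $85,232.
Year 9: $310,420 × 2/55 = $11,288. Book value $73,944.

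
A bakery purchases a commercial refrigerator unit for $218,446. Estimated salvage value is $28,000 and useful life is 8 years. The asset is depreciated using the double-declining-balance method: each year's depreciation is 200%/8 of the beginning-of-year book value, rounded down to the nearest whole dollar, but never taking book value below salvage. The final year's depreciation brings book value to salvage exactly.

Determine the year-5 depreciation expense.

Depreciable base = $218,446 − $28,000 = $190,446.
Year 1: ⌊$218,446 × 200%/8⌋ = $54,611. Book value $163,835.
Year 2: ⌊$163,835 × 200%/8⌋ = $40,958. Book value $122,877.
Year 3: ⌊$122,877 × 200%/8⌋ = $30,719. Book value $92,158.
Year 4: ⌊$92,158 × 200%/8⌋ = $23,039. Book value $69,119.
Year 5: ⌊$69,119 × 200%/8⌋ = $17,279. Book value $51,840.

$17,279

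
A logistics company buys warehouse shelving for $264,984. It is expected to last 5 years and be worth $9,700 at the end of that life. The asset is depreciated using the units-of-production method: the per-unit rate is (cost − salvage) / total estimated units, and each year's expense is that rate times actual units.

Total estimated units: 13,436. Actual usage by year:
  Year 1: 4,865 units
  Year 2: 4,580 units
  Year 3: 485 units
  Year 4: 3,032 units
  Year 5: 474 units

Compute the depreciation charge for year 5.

$9,006

Depreciable base = $264,984 − $9,700 = $255,284.
Rate = $255,284 / 13,436 units = $19 per unit.
Year 1: 4,865 × $19 = $92,435. Book value $172,549.
Year 2: 4,580 × $19 = $87,020. Book value $85,529.
Year 3: 485 × $19 = $9,215. Book value $76,314.
Year 4: 3,032 × $19 = $57,608. Book value $18,706.
Year 5: 474 × $19 = $9,006. Book value $9,700.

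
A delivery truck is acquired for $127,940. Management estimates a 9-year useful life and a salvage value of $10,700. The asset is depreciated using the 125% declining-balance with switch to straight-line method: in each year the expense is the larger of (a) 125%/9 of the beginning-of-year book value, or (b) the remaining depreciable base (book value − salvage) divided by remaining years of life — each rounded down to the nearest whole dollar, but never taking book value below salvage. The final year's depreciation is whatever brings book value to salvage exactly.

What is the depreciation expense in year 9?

Depreciable base = $127,940 − $10,700 = $117,240.
Year 1: DB = ⌊$127,940 × 125%/9⌋ = $17,769; SL = ⌊$117,240/9⌋ = $13,026 → take DB $17,769. Book value $110,171.
Year 2: DB = ⌊$110,171 × 125%/9⌋ = $15,301; SL = ⌊$99,471/8⌋ = $12,433 → take DB $15,301. Book value $94,870.
Year 3: DB = ⌊$94,870 × 125%/9⌋ = $13,176; SL = ⌊$84,170/7⌋ = $12,024 → take DB $13,176. Book value $81,694.
Year 4: DB = ⌊$81,694 × 125%/9⌋ = $11,346; SL = ⌊$70,994/6⌋ = $11,832 → take SL $11,832. Book value $69,862.
Year 5: DB = ⌊$69,862 × 125%/9⌋ = $9,703; SL = ⌊$59,162/5⌋ = $11,832 → take SL $11,832. Book value $58,030.
Year 6: DB = ⌊$58,030 × 125%/9⌋ = $8,059; SL = ⌊$47,330/4⌋ = $11,832 → take SL $11,832. Book value $46,198.
Year 7: DB = ⌊$46,198 × 125%/9⌋ = $6,416; SL = ⌊$35,498/3⌋ = $11,832 → take SL $11,832. Book value $34,366.
Year 8: DB = ⌊$34,366 × 125%/9⌋ = $4,773; SL = ⌊$23,666/2⌋ = $11,833 → take SL $11,833. Book value $22,533.
Year 9 (final): $22,533 − $10,700 = $11,833. Book value $10,700.

$11,833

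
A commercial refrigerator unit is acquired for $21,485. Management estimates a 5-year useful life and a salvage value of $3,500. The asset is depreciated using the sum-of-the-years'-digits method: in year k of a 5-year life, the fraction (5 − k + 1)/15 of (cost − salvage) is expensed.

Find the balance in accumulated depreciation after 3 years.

Depreciable base = $21,485 − $3,500 = $17,985.
Sum of the years' digits = 5+4+3+2+1 = 15.
Year 1: $17,985 × 5/15 = $5,995. Book value $15,490.
Year 2: $17,985 × 4/15 = $4,796. Book value $10,694.
Year 3: $17,985 × 3/15 = $3,597. Book value $7,097.
Accumulated through year 3 = $21,485 − $7,097 = $14,388.

$14,388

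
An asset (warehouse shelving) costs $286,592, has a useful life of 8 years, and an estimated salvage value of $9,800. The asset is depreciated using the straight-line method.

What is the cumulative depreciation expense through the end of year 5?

$172,995

Depreciable base = $286,592 − $9,800 = $276,792.
Annual expense = $276,792 / 8 = $34,599.
End of year 1: book value $251,993.
End of year 2: book value $217,394.
End of year 3: book value $182,795.
End of year 4: book value $148,196.
End of year 5: book value $113,597.
Accumulated through year 5 = $286,592 − $113,597 = $172,995.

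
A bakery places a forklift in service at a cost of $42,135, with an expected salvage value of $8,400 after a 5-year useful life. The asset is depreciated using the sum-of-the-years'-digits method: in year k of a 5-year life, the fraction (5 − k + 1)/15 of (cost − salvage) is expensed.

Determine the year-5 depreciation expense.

$2,249

Depreciable base = $42,135 − $8,400 = $33,735.
Sum of the years' digits = 5+4+3+2+1 = 15.
Year 1: $33,735 × 5/15 = $11,245. Book value $30,890.
Year 2: $33,735 × 4/15 = $8,996. Book value $21,894.
Year 3: $33,735 × 3/15 = $6,747. Book value $15,147.
Year 4: $33,735 × 2/15 = $4,498. Book value $10,649.
Year 5: $33,735 × 1/15 = $2,249. Book value $8,400.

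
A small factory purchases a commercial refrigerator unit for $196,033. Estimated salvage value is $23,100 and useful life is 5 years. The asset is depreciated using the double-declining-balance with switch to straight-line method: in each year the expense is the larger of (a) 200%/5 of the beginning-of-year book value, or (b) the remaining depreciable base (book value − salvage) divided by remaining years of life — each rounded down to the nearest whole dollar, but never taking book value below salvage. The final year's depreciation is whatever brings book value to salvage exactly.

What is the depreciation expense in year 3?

Depreciable base = $196,033 − $23,100 = $172,933.
Year 1: DB = ⌊$196,033 × 200%/5⌋ = $78,413; SL = ⌊$172,933/5⌋ = $34,586 → take DB $78,413. Book value $117,620.
Year 2: DB = ⌊$117,620 × 200%/5⌋ = $47,048; SL = ⌊$94,520/4⌋ = $23,630 → take DB $47,048. Book value $70,572.
Year 3: DB = ⌊$70,572 × 200%/5⌋ = $28,228; SL = ⌊$47,472/3⌋ = $15,824 → take DB $28,228. Book value $42,344.

$28,228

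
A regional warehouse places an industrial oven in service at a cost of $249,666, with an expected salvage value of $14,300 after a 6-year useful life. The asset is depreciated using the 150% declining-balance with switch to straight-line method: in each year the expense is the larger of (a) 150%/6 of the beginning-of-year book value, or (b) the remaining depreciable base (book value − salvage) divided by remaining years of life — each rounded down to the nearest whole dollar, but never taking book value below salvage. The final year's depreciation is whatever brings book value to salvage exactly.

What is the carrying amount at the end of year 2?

Depreciable base = $249,666 − $14,300 = $235,366.
Year 1: DB = ⌊$249,666 × 150%/6⌋ = $62,416; SL = ⌊$235,366/6⌋ = $39,227 → take DB $62,416. Book value $187,250.
Year 2: DB = ⌊$187,250 × 150%/6⌋ = $46,812; SL = ⌊$172,950/5⌋ = $34,590 → take DB $46,812. Book value $140,438.

$140,438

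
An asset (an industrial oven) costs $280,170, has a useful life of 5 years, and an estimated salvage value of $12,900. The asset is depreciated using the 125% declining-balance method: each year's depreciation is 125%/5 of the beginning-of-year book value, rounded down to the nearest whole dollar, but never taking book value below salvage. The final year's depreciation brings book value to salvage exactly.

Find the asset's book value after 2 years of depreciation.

Depreciable base = $280,170 − $12,900 = $267,270.
Year 1: ⌊$280,170 × 125%/5⌋ = $70,042. Book value $210,128.
Year 2: ⌊$210,128 × 125%/5⌋ = $52,532. Book value $157,596.

$157,596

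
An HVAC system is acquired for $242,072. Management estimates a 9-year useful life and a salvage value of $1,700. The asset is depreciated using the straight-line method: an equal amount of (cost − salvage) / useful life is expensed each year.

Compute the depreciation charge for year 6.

$26,708

Depreciable base = $242,072 − $1,700 = $240,372.
Annual expense = $240,372 / 9 = $26,708.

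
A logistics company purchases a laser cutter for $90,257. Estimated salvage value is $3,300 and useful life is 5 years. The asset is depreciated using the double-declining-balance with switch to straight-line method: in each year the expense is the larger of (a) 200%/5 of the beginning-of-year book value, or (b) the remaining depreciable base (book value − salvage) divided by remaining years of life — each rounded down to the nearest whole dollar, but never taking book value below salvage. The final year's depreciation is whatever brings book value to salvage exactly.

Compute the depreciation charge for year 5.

$8,098

Depreciable base = $90,257 − $3,300 = $86,957.
Year 1: DB = ⌊$90,257 × 200%/5⌋ = $36,102; SL = ⌊$86,957/5⌋ = $17,391 → take DB $36,102. Book value $54,155.
Year 2: DB = ⌊$54,155 × 200%/5⌋ = $21,662; SL = ⌊$50,855/4⌋ = $12,713 → take DB $21,662. Book value $32,493.
Year 3: DB = ⌊$32,493 × 200%/5⌋ = $12,997; SL = ⌊$29,193/3⌋ = $9,731 → take DB $12,997. Book value $19,496.
Year 4: DB = ⌊$19,496 × 200%/5⌋ = $7,798; SL = ⌊$16,196/2⌋ = $8,098 → take SL $8,098. Book value $11,398.
Year 5 (final): $11,398 − $3,300 = $8,098. Book value $3,300.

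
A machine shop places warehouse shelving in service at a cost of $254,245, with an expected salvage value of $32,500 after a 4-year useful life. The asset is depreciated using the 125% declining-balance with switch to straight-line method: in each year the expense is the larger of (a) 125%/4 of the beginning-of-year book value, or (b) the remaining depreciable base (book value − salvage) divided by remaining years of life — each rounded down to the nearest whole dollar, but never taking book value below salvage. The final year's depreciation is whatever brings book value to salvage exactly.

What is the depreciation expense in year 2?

Depreciable base = $254,245 − $32,500 = $221,745.
Year 1: DB = ⌊$254,245 × 125%/4⌋ = $79,451; SL = ⌊$221,745/4⌋ = $55,436 → take DB $79,451. Book value $174,794.
Year 2: DB = ⌊$174,794 × 125%/4⌋ = $54,623; SL = ⌊$142,294/3⌋ = $47,431 → take DB $54,623. Book value $120,171.

$54,623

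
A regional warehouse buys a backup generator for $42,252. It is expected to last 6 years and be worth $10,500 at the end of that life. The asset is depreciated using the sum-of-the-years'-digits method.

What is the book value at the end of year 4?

$15,036

Depreciable base = $42,252 − $10,500 = $31,752.
Sum of the years' digits = 6+5+4+3+2+1 = 21.
Year 1: $31,752 × 6/21 = $9,072. Book value $33,180.
Year 2: $31,752 × 5/21 = $7,560. Book value $25,620.
Year 3: $31,752 × 4/21 = $6,048. Book value $19,572.
Year 4: $31,752 × 3/21 = $4,536. Book value $15,036.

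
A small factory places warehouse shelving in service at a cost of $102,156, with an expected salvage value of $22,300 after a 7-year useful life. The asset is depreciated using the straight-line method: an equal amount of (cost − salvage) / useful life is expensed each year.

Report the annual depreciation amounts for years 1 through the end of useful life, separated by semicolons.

$11,408; $11,408; $11,408; $11,408; $11,408; $11,408; $11,408

Depreciable base = $102,156 − $22,300 = $79,856.
Annual expense = $79,856 / 7 = $11,408.
End of year 1: book value $90,748.
End of year 2: book value $79,340.
End of year 3: book value $67,932.
End of year 4: book value $56,524.
End of year 5: book value $45,116.
End of year 6: book value $33,708.
End of year 7: book value $22,300.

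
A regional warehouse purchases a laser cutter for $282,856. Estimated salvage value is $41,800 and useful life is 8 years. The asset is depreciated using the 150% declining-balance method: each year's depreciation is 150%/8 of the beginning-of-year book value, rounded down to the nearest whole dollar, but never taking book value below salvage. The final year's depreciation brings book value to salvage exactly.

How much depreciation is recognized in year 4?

Depreciable base = $282,856 − $41,800 = $241,056.
Year 1: ⌊$282,856 × 150%/8⌋ = $53,035. Book value $229,821.
Year 2: ⌊$229,821 × 150%/8⌋ = $43,091. Book value $186,730.
Year 3: ⌊$186,730 × 150%/8⌋ = $35,011. Book value $151,719.
Year 4: ⌊$151,719 × 150%/8⌋ = $28,447. Book value $123,272.

$28,447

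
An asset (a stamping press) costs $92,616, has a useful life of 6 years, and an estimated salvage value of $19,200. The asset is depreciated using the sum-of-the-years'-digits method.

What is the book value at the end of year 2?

$54,160

Depreciable base = $92,616 − $19,200 = $73,416.
Sum of the years' digits = 6+5+4+3+2+1 = 21.
Year 1: $73,416 × 6/21 = $20,976. Book value $71,640.
Year 2: $73,416 × 5/21 = $17,480. Book value $54,160.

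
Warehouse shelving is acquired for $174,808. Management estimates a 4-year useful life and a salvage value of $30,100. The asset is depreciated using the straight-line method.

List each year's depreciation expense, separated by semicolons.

$36,177; $36,177; $36,177; $36,177

Depreciable base = $174,808 − $30,100 = $144,708.
Annual expense = $144,708 / 4 = $36,177.
End of year 1: book value $138,631.
End of year 2: book value $102,454.
End of year 3: book value $66,277.
End of year 4: book value $30,100.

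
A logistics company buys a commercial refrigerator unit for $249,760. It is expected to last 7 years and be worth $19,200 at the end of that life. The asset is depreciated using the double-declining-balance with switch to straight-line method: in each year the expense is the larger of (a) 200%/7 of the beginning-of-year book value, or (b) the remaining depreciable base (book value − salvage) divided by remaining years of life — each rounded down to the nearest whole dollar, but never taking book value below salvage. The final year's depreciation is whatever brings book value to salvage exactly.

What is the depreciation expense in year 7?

Depreciable base = $249,760 − $19,200 = $230,560.
Year 1: DB = ⌊$249,760 × 200%/7⌋ = $71,360; SL = ⌊$230,560/7⌋ = $32,937 → take DB $71,360. Book value $178,400.
Year 2: DB = ⌊$178,400 × 200%/7⌋ = $50,971; SL = ⌊$159,200/6⌋ = $26,533 → take DB $50,971. Book value $127,429.
Year 3: DB = ⌊$127,429 × 200%/7⌋ = $36,408; SL = ⌊$108,229/5⌋ = $21,645 → take DB $36,408. Book value $91,021.
Year 4: DB = ⌊$91,021 × 200%/7⌋ = $26,006; SL = ⌊$71,821/4⌋ = $17,955 → take DB $26,006. Book value $65,015.
Year 5: DB = ⌊$65,015 × 200%/7⌋ = $18,575; SL = ⌊$45,815/3⌋ = $15,271 → take DB $18,575. Book value $46,440.
Year 6: DB = ⌊$46,440 × 200%/7⌋ = $13,268; SL = ⌊$27,240/2⌋ = $13,620 → take SL $13,620. Book value $32,820.
Year 7 (final): $32,820 − $19,200 = $13,620. Book value $19,200.

$13,620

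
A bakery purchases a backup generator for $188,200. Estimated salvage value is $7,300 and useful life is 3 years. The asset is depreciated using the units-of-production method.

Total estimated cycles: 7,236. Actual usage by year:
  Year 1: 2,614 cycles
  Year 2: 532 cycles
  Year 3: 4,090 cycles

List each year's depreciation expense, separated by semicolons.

$65,350; $13,300; $102,250

Depreciable base = $188,200 − $7,300 = $180,900.
Rate = $180,900 / 7,236 cycles = $25 per cycle.
Year 1: 2,614 × $25 = $65,350. Book value $122,850.
Year 2: 532 × $25 = $13,300. Book value $109,550.
Year 3: 4,090 × $25 = $102,250. Book value $7,300.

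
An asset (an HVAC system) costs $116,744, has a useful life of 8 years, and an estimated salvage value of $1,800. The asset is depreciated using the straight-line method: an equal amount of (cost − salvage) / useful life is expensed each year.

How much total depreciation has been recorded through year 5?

$71,840

Depreciable base = $116,744 − $1,800 = $114,944.
Annual expense = $114,944 / 8 = $14,368.
End of year 1: book value $102,376.
End of year 2: book value $88,008.
End of year 3: book value $73,640.
End of year 4: book value $59,272.
End of year 5: book value $44,904.
Accumulated through year 5 = $116,744 − $44,904 = $71,840.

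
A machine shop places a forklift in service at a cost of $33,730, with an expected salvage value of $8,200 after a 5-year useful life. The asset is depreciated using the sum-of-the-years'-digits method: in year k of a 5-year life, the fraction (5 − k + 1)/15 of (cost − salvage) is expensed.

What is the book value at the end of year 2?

$18,412

Depreciable base = $33,730 − $8,200 = $25,530.
Sum of the years' digits = 5+4+3+2+1 = 15.
Year 1: $25,530 × 5/15 = $8,510. Book value $25,220.
Year 2: $25,530 × 4/15 = $6,808. Book value $18,412.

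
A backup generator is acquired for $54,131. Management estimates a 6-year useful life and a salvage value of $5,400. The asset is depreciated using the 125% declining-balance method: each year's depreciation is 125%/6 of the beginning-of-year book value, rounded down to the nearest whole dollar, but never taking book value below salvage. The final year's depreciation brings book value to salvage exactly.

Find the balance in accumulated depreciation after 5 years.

$37,297

Depreciable base = $54,131 − $5,400 = $48,731.
Year 1: ⌊$54,131 × 125%/6⌋ = $11,277. Book value $42,854.
Year 2: ⌊$42,854 × 125%/6⌋ = $8,927. Book value $33,927.
Year 3: ⌊$33,927 × 125%/6⌋ = $7,068. Book value $26,859.
Year 4: ⌊$26,859 × 125%/6⌋ = $5,595. Book value $21,264.
Year 5: ⌊$21,264 × 125%/6⌋ = $4,430. Book value $16,834.
Accumulated through year 5 = $54,131 − $16,834 = $37,297.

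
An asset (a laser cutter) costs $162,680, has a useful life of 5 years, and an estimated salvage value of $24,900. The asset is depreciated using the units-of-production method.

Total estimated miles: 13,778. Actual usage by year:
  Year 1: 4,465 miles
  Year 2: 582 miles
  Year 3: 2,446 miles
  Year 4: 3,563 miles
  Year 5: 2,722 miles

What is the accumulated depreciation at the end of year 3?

Depreciable base = $162,680 − $24,900 = $137,780.
Rate = $137,780 / 13,778 miles = $10 per mile.
Year 1: 4,465 × $10 = $44,650. Book value $118,030.
Year 2: 582 × $10 = $5,820. Book value $112,210.
Year 3: 2,446 × $10 = $24,460. Book value $87,750.
Accumulated through year 3 = $162,680 − $87,750 = $74,930.

$74,930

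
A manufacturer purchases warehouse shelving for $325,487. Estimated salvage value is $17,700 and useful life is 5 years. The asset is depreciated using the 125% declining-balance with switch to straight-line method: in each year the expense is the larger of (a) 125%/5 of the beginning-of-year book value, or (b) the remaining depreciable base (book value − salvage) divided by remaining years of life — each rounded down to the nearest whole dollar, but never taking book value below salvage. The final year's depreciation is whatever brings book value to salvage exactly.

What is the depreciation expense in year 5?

Depreciable base = $325,487 − $17,700 = $307,787.
Year 1: DB = ⌊$325,487 × 125%/5⌋ = $81,371; SL = ⌊$307,787/5⌋ = $61,557 → take DB $81,371. Book value $244,116.
Year 2: DB = ⌊$244,116 × 125%/5⌋ = $61,029; SL = ⌊$226,416/4⌋ = $56,604 → take DB $61,029. Book value $183,087.
Year 3: DB = ⌊$183,087 × 125%/5⌋ = $45,771; SL = ⌊$165,387/3⌋ = $55,129 → take SL $55,129. Book value $127,958.
Year 4: DB = ⌊$127,958 × 125%/5⌋ = $31,989; SL = ⌊$110,258/2⌋ = $55,129 → take SL $55,129. Book value $72,829.
Year 5 (final): $72,829 − $17,700 = $55,129. Book value $17,700.

$55,129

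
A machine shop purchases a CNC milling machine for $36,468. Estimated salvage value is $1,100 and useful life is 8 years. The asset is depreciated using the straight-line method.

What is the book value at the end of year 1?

Depreciable base = $36,468 − $1,100 = $35,368.
Annual expense = $35,368 / 8 = $4,421.
End of year 1: book value $32,047.

$32,047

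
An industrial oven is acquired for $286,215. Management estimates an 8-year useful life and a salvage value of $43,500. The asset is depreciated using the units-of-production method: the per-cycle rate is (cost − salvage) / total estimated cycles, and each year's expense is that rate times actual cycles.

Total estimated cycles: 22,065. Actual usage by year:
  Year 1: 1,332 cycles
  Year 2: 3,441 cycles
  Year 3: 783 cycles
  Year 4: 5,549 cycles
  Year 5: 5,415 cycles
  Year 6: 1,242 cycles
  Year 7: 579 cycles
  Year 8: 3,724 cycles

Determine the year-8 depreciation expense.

$40,964

Depreciable base = $286,215 − $43,500 = $242,715.
Rate = $242,715 / 22,065 cycles = $11 per cycle.
Year 1: 1,332 × $11 = $14,652. Book value $271,563.
Year 2: 3,441 × $11 = $37,851. Book value $233,712.
Year 3: 783 × $11 = $8,613. Book value $225,099.
Year 4: 5,549 × $11 = $61,039. Book value $164,060.
Year 5: 5,415 × $11 = $59,565. Book value $104,495.
Year 6: 1,242 × $11 = $13,662. Book value $90,833.
Year 7: 579 × $11 = $6,369. Book value $84,464.
Year 8: 3,724 × $11 = $40,964. Book value $43,500.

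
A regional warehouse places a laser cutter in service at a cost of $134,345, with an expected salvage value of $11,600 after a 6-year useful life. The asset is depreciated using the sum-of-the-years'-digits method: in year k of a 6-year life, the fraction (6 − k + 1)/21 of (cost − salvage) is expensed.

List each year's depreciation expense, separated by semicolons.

Depreciable base = $134,345 − $11,600 = $122,745.
Sum of the years' digits = 6+5+4+3+2+1 = 21.
Year 1: $122,745 × 6/21 = $35,070. Book value $99,275.
Year 2: $122,745 × 5/21 = $29,225. Book value $70,050.
Year 3: $122,745 × 4/21 = $23,380. Book value $46,670.
Year 4: $122,745 × 3/21 = $17,535. Book value $29,135.
Year 5: $122,745 × 2/21 = $11,690. Book value $17,445.
Year 6: $122,745 × 1/21 = $5,845. Book value $11,600.

$35,070; $29,225; $23,380; $17,535; $11,690; $5,845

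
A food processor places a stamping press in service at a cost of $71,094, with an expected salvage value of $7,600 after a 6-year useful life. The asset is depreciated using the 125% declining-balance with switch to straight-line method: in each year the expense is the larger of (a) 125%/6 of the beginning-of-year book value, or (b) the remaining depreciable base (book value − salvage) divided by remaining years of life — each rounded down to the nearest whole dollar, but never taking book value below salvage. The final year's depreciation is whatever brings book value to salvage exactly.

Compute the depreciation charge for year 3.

$9,282

Depreciable base = $71,094 − $7,600 = $63,494.
Year 1: DB = ⌊$71,094 × 125%/6⌋ = $14,811; SL = ⌊$63,494/6⌋ = $10,582 → take DB $14,811. Book value $56,283.
Year 2: DB = ⌊$56,283 × 125%/6⌋ = $11,725; SL = ⌊$48,683/5⌋ = $9,736 → take DB $11,725. Book value $44,558.
Year 3: DB = ⌊$44,558 × 125%/6⌋ = $9,282; SL = ⌊$36,958/4⌋ = $9,239 → take DB $9,282. Book value $35,276.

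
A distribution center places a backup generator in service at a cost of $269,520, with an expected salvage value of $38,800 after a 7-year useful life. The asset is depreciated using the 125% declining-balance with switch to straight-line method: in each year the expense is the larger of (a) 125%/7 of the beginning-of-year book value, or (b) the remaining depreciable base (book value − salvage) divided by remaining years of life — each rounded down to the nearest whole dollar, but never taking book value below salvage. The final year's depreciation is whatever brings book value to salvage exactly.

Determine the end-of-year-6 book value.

$66,446

Depreciable base = $269,520 − $38,800 = $230,720.
Year 1: DB = ⌊$269,520 × 125%/7⌋ = $48,128; SL = ⌊$230,720/7⌋ = $32,960 → take DB $48,128. Book value $221,392.
Year 2: DB = ⌊$221,392 × 125%/7⌋ = $39,534; SL = ⌊$182,592/6⌋ = $30,432 → take DB $39,534. Book value $181,858.
Year 3: DB = ⌊$181,858 × 125%/7⌋ = $32,474; SL = ⌊$143,058/5⌋ = $28,611 → take DB $32,474. Book value $149,384.
Year 4: DB = ⌊$149,384 × 125%/7⌋ = $26,675; SL = ⌊$110,584/4⌋ = $27,646 → take SL $27,646. Book value $121,738.
Year 5: DB = ⌊$121,738 × 125%/7⌋ = $21,738; SL = ⌊$82,938/3⌋ = $27,646 → take SL $27,646. Book value $94,092.
Year 6: DB = ⌊$94,092 × 125%/7⌋ = $16,802; SL = ⌊$55,292/2⌋ = $27,646 → take SL $27,646. Book value $66,446.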